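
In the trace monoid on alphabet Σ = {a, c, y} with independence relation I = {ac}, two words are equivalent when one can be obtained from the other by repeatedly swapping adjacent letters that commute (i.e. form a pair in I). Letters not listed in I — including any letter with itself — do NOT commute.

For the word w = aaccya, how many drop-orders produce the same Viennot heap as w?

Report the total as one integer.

#0=a has no predecessor
#1=a depends on [0:a]
#2=c has no predecessor
#3=c depends on [2:c]
#4=y depends on [1:a, 3:c]
#5=a depends on [4:y]
sources: [0:a, 2:c]
N(rest) = Σ N(rest − s) over sources s of rest; N(one piece) = 1:
  size 1 → [5]=1
  size 2 → [4,5]=1
  size 3 → [1,4,5]=1  [3,4,5]=1
  size 4 → [0,1,4,5]=1  [1,3,4,5]=2  [2,3,4,5]=1
  first=0(a) contributes 3
  first=2(c) contributes 3
|[w]| = 6

6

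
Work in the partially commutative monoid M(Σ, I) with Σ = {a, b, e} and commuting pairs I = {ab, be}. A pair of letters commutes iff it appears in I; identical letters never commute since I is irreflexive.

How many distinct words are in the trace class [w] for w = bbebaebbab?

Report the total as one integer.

#0=b has no predecessor
#1=b depends on [0:b]
#2=e has no predecessor
#3=b depends on [1:b]
#4=a depends on [2:e]
#5=e depends on [4:a]
#6=b depends on [3:b]
#7=b depends on [6:b]
#8=a depends on [5:e]
#9=b depends on [7:b]
sources: [0:b, 2:e]
N(rest) = Σ N(rest − s) over sources s of rest; N(one piece) = 1:
  size 1 → [8]=1  [9]=1
  size 2 → [5,8]=1  [7,9]=1  [8,9]=2
  size 3 → [4,5,8]=1  [5,8,9]=3  [6,7,9]=1  [7,8,9]=3
  size 4 → [2,4,5,8]=1  [3,6,7,9]=1  [4,5,8,9]=4  [5,7,8,9]=6  [6,7,8,9]=4
  size 5 → [1,3,6,7,9]=1  [2,4,5,8,9]=5  [3,6,7,8,9]=5  [4,5,7,8,9]=10  [5,6,7,8,9]=10
  size 6 → [0,1,3,6,7,9]=1  [1,3,6,7,8,9]=6  [2,4,5,7,8,9]=15  [3,5,6,7,8,9]=15  [4,5,6,7,8,9]=20
  size 7 → [0,1,3,6,7,8,9]=7  [1,3,5,6,7,8,9]=21  [2,4,5,6,7,8,9]=35  [3,4,5,6,7,8,9]=35
  size 8 → [0,1,3,5,6,7,8,9]=28  [1,3,4,5,6,7,8,9]=56  [2,3,4,5,6,7,8,9]=70
  first=0(b) contributes 126
  first=2(e) contributes 84
|[w]| = 210

210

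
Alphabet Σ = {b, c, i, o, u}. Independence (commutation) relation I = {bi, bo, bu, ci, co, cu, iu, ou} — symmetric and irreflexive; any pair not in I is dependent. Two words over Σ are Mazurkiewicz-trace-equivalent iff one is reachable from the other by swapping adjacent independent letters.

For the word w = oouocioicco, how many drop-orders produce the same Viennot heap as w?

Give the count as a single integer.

1320

piece 0:o — minimal
piece 1:o rests on {0:o}
piece 2:u — minimal
piece 3:o rests on {1:o}
piece 4:c — minimal
piece 5:i rests on {3:o}
piece 6:o rests on {5:i}
piece 7:i rests on {6:o}
piece 8:c rests on {4:c}
piece 9:c rests on {8:c}
piece 10:o rests on {7:i}
minimal pieces: {0:o, 2:u, 4:c}
ways to finish when only these pieces remain (= sum over removing one remaining piece with nothing left below it):
  1 left: {2}→1  {9}→1  {10}→1
  2 left: {2,9}→2  {2,10}→2  {7,10}→1  {8,9}→1  {9,10}→2
  3 left: {2,7,10}→3  {2,8,9}→3  {2,9,10}→6  {4,8,9}→1  {6,7,10}→1  {7,9,10}→3  {8,9,10}→3
  4 left: {2,4,8,9}→4  {2,6,7,10}→4  {2,7,9,10}→12  {2,8,9,10}→12  {4,8,9,10}→4  {5,6,7,10}→1  {6,7,9,10}→4  {7,8,9,10}→6
  5 left: {2,4,8,9,10}→20  {2,5,6,7,10}→5  {2,6,7,9,10}→20  {2,7,8,9,10}→30  {3,5,6,7,10}→1  {4,7,8,9,10}→10  {5,6,7,9,10}→5  {6,7,8,9,10}→10
  6 left: {1,3,5,6,7,10}→1  {2,3,5,6,7,10}→6  {2,4,7,8,9,10}→60  {2,5,6,7,9,10}→30  {2,6,7,8,9,10}→60  {3,5,6,7,9,10}→6  {4,6,7,8,9,10}→20  {5,6,7,8,9,10}→15
  7 left: {0,1,3,5,6,7,10}→1  {1,2,3,5,6,7,10}→7  {1,3,5,6,7,9,10}→7  {2,3,5,6,7,9,10}→42  {2,4,6,7,8,9,10}→140  {2,5,6,7,8,9,10}→105  {3,5,6,7,8,9,10}→21  {4,5,6,7,8,9,10}→35
  8 left: {0,1,2,3,5,6,7,10}→8  {0,1,3,5,6,7,9,10}→8  {1,2,3,5,6,7,9,10}→56  {1,3,5,6,7,8,9,10}→28  {2,3,5,6,7,8,9,10}→168  {2,4,5,6,7,8,9,10}→280  {3,4,5,6,7,8,9,10}→56
  9 left: {0,1,2,3,5,6,7,9,10}→72  {0,1,3,5,6,7,8,9,10}→36  {1,2,3,5,6,7,8,9,10}→252  {1,3,4,5,6,7,8,9,10}→84  {2,3,4,5,6,7,8,9,10}→504
  placing 0:o first → 840 extensions
  placing 2:u first → 120 extensions
  placing 4:c first → 360 extensions
total linear extensions = 1320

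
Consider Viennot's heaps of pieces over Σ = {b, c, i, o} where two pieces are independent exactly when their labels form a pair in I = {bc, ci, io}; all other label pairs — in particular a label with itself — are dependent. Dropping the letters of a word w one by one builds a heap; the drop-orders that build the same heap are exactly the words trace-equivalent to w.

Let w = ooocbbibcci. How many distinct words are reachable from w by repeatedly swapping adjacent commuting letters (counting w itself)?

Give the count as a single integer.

piece 0:o — minimal
piece 1:o rests on {0:o}
piece 2:o rests on {1:o}
piece 3:c rests on {2:o}
piece 4:b rests on {2:o}
piece 5:b rests on {4:b}
piece 6:i rests on {5:b}
piece 7:b rests on {6:i}
piece 8:c rests on {3:c}
piece 9:c rests on {8:c}
piece 10:i rests on {7:b}
minimal pieces: {0:o}
ways to finish when only these pieces remain (= sum over removing one remaining piece with nothing left below it):
  1 left: {9}→1  {10}→1
  2 left: {7,10}→1  {8,9}→1  {9,10}→2
  3 left: {3,8,9}→1  {6,7,10}→1  {7,9,10}→3  {8,9,10}→3
  4 left: {3,8,9,10}→4  {5,6,7,10}→1  {6,7,9,10}→4  {7,8,9,10}→6
  5 left: {3,7,8,9,10}→10  {4,5,6,7,10}→1  {5,6,7,9,10}→5  {6,7,8,9,10}→10
  6 left: {3,6,7,8,9,10}→20  {4,5,6,7,9,10}→6  {5,6,7,8,9,10}→15
  7 left: {3,5,6,7,8,9,10}→35  {4,5,6,7,8,9,10}→21
  8 left: {3,4,5,6,7,8,9,10}→56
  9 left: {2,3,4,5,6,7,8,9,10}→56
  placing 0:o first → 56 extensions

56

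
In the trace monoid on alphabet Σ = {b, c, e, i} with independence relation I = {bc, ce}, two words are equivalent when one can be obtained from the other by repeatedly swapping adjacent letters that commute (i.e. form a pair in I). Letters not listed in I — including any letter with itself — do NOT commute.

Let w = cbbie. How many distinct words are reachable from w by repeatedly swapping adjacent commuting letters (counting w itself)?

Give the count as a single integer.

piece 0:c — minimal
piece 1:b — minimal
piece 2:b rests on {1:b}
piece 3:i rests on {0:c, 2:b}
piece 4:e rests on {3:i}
minimal pieces: {0:c, 1:b}
ways to finish when only these pieces remain (= sum over removing one remaining piece with nothing left below it):
  1 left: {4}→1
  2 left: {3,4}→1
  3 left: {0,3,4}→1  {2,3,4}→1
  placing 0:c first → 1 extensions
  placing 1:b first → 2 extensions
total linear extensions = 3

3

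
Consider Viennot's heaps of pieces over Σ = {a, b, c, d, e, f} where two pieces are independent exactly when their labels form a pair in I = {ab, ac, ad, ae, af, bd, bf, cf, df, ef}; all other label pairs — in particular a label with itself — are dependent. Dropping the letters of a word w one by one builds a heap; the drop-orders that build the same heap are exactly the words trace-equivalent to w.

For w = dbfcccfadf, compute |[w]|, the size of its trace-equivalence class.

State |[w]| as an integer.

1680

0(d) covers ∅
1(b) covers ∅
2(f) covers ∅
3(c) covers 0:d, 1:b
4(c) covers 3:c
5(c) covers 4:c
6(f) covers 2:f
7(a) covers ∅
8(d) covers 5:c
9(f) covers 6:f
floor of heap: 0:d, 1:b, 2:f, 7:a
completions by unplaced set U, small U first (add the entries for U minus each lowest piece of U):
  |U|=1: {7}:1  {8}:1  {9}:1
  |U|=2: {5,8}:1  {6,9}:1  {7,8}:2  {7,9}:2  {8,9}:2
  |U|=3: {2,6,9}:1  {4,5,8}:1  {5,7,8}:3  {5,8,9}:3  {6,7,9}:3  {6,8,9}:3  {7,8,9}:6
  |U|=4: {2,6,7,9}:4  {2,6,8,9}:4  {3,4,5,8}:1  {4,5,7,8}:4  {4,5,8,9}:4  {5,6,8,9}:6  {5,7,8,9}:12  {6,7,8,9}:12
  |U|=5: {0,3,4,5,8}:1  {1,3,4,5,8}:1  {2,5,6,8,9}:10  {2,6,7,8,9}:20  {3,4,5,7,8}:5  {3,4,5,8,9}:5  {4,5,6,8,9}:10  {4,5,7,8,9}:20  {5,6,7,8,9}:30
  |U|=6: {0,1,3,4,5,8}:2  {0,3,4,5,7,8}:6  {0,3,4,5,8,9}:6  {1,3,4,5,7,8}:6  {1,3,4,5,8,9}:6  {2,4,5,6,8,9}:20  {2,5,6,7,8,9}:60  {3,4,5,6,8,9}:15  {3,4,5,7,8,9}:30  {4,5,6,7,8,9}:60
  |U|=7: {0,1,3,4,5,7,8}:14  {0,1,3,4,5,8,9}:14  {0,3,4,5,6,8,9}:21  {0,3,4,5,7,8,9}:42  {1,3,4,5,6,8,9}:21  {1,3,4,5,7,8,9}:42  {2,3,4,5,6,8,9}:35  {2,4,5,6,7,8,9}:140  {3,4,5,6,7,8,9}:105
  |U|=8: {0,1,3,4,5,6,8,9}:56  {0,1,3,4,5,7,8,9}:112  {0,2,3,4,5,6,8,9}:56  {0,3,4,5,6,7,8,9}:168  {1,2,3,4,5,6,8,9}:56  {1,3,4,5,6,7,8,9}:168  {2,3,4,5,6,7,8,9}:280
  start at 0(d): 504
  start at 1(b): 504
  start at 2(f): 504
  start at 7(a): 168
sum over floor = 1680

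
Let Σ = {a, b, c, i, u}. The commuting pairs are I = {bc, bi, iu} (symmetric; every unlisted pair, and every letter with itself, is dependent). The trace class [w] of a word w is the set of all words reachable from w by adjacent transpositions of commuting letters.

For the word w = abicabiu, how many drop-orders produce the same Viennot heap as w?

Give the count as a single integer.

piece 0:a — minimal
piece 1:b rests on {0:a}
piece 2:i rests on {0:a}
piece 3:c rests on {2:i}
piece 4:a rests on {1:b, 3:c}
piece 5:b rests on {4:a}
piece 6:i rests on {4:a}
piece 7:u rests on {5:b}
minimal pieces: {0:a}
ways to finish when only these pieces remain (= sum over removing one remaining piece with nothing left below it):
  1 left: {6}→1  {7}→1
  2 left: {5,7}→1  {6,7}→2
  3 left: {5,6,7}→3
  4 left: {4,5,6,7}→3
  5 left: {1,4,5,6,7}→3  {3,4,5,6,7}→3
  6 left: {1,3,4,5,6,7}→6  {2,3,4,5,6,7}→3
  placing 0:a first → 9 extensions

9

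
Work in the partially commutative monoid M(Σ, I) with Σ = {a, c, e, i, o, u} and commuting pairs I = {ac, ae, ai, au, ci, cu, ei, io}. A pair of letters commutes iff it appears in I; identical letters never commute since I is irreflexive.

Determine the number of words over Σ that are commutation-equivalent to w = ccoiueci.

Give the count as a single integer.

12

piece 0:c — minimal
piece 1:c rests on {0:c}
piece 2:o rests on {1:c}
piece 3:i — minimal
piece 4:u rests on {2:o, 3:i}
piece 5:e rests on {4:u}
piece 6:c rests on {5:e}
piece 7:i rests on {4:u}
minimal pieces: {0:c, 3:i}
ways to finish when only these pieces remain (= sum over removing one remaining piece with nothing left below it):
  1 left: {6}→1  {7}→1
  2 left: {5,6}→1  {6,7}→2
  3 left: {5,6,7}→3
  4 left: {4,5,6,7}→3
  5 left: {2,4,5,6,7}→3  {3,4,5,6,7}→3
  6 left: {1,2,4,5,6,7}→3  {2,3,4,5,6,7}→6
  placing 0:c first → 9 extensions
  placing 3:i first → 3 extensions
total linear extensions = 12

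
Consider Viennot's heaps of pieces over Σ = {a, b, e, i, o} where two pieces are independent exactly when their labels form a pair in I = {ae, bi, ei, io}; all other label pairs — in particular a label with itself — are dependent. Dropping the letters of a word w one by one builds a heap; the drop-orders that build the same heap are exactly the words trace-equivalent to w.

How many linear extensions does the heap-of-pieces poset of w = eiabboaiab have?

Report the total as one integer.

3

0(e) covers ∅
1(i) covers ∅
2(a) covers 1:i
3(b) covers 0:e, 2:a
4(b) covers 3:b
5(o) covers 4:b
6(a) covers 5:o
7(i) covers 6:a
8(a) covers 7:i
9(b) covers 8:a
floor of heap: 0:e, 1:i
completions by unplaced set U, small U first (add the entries for U minus each lowest piece of U):
  |U|=1: {9}:1
  |U|=2: {8,9}:1
  |U|=3: {7,8,9}:1
  |U|=4: {6,7,8,9}:1
  |U|=5: {5,6,7,8,9}:1
  |U|=6: {4,5,6,7,8,9}:1
  |U|=7: {3,4,5,6,7,8,9}:1
  |U|=8: {0,3,4,5,6,7,8,9}:1  {2,3,4,5,6,7,8,9}:1
  start at 0(e): 1
  start at 1(i): 2
sum over floor = 3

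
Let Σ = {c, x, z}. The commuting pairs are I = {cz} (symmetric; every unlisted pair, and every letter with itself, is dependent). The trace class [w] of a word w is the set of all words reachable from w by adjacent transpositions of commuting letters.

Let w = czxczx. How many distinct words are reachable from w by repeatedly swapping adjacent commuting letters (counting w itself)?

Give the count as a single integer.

#0=c has no predecessor
#1=z has no predecessor
#2=x depends on [0:c, 1:z]
#3=c depends on [2:x]
#4=z depends on [2:x]
#5=x depends on [3:c, 4:z]
sources: [0:c, 1:z]
N(rest) = Σ N(rest − s) over sources s of rest; N(one piece) = 1:
  size 1 → [5]=1
  size 2 → [3,5]=1  [4,5]=1
  size 3 → [3,4,5]=2
  size 4 → [2,3,4,5]=2
  first=0(c) contributes 2
  first=1(z) contributes 2
|[w]| = 4

4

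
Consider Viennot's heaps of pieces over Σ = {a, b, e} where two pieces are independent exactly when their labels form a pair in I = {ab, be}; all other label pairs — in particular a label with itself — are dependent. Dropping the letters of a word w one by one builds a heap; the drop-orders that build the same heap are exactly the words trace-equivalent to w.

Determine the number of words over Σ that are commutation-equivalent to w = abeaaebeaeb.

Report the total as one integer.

drop 0:a onto floor
drop 1:b onto floor
drop 2:e onto {0:a}
drop 3:a onto {2:e}
drop 4:a onto {3:a}
drop 5:e onto {4:a}
drop 6:b onto {1:b}
drop 7:e onto {5:e}
drop 8:a onto {7:e}
drop 9:e onto {8:a}
drop 10:b onto {6:b}
ground layer = {0:a, 1:b}
drop-orders for the pieces not yet dropped (sum over which currently-grounded one goes next):
  1 to go: {9} 1  {10} 1
  2 to go: {6,10} 1  {8,9} 1  {9,10} 2
  3 to go: {1,6,10} 1  {6,9,10} 3  {7,8,9} 1  {8,9,10} 3
  4 to go: {1,6,9,10} 4  {5,7,8,9} 1  {6,8,9,10} 6  {7,8,9,10} 4
  5 to go: {1,6,8,9,10} 10  {4,5,7,8,9} 1  {5,7,8,9,10} 5  {6,7,8,9,10} 10
  6 to go: {1,6,7,8,9,10} 20  {3,4,5,7,8,9} 1  {4,5,7,8,9,10} 6  {5,6,7,8,9,10} 15
  7 to go: {1,5,6,7,8,9,10} 35  {2,3,4,5,7,8,9} 1  {3,4,5,7,8,9,10} 7  {4,5,6,7,8,9,10} 21
  8 to go: {0,2,3,4,5,7,8,9} 1  {1,4,5,6,7,8,9,10} 56  {2,3,4,5,7,8,9,10} 8  {3,4,5,6,7,8,9,10} 28
  9 to go: {0,2,3,4,5,7,8,9,10} 9  {1,3,4,5,6,7,8,9,10} 84  {2,3,4,5,6,7,8,9,10} 36
  if 0:a drops first: 120 orders
  if 1:b drops first: 45 orders
heap linearizations: 165

165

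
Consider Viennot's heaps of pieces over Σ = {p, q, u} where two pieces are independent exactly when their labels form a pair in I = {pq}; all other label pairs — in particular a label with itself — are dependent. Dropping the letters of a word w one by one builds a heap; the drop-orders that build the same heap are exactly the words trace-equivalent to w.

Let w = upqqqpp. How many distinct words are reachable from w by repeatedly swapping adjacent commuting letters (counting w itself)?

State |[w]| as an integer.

20

0(u) covers ∅
1(p) covers 0:u
2(q) covers 0:u
3(q) covers 2:q
4(q) covers 3:q
5(p) covers 1:p
6(p) covers 5:p
floor of heap: 0:u
completions by unplaced set U, small U first (add the entries for U minus each lowest piece of U):
  |U|=1: {4}:1  {6}:1
  |U|=2: {3,4}:1  {4,6}:2  {5,6}:1
  |U|=3: {1,5,6}:1  {2,3,4}:1  {3,4,6}:3  {4,5,6}:3
  |U|=4: {1,4,5,6}:4  {2,3,4,6}:4  {3,4,5,6}:6
  |U|=5: {1,3,4,5,6}:10  {2,3,4,5,6}:10
  start at 0(u): 20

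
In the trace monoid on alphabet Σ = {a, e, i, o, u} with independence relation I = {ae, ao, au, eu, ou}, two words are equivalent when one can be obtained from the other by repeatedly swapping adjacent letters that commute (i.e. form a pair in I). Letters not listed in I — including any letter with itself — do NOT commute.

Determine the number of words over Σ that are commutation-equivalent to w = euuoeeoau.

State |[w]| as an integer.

504

0(e) covers ∅
1(u) covers ∅
2(u) covers 1:u
3(o) covers 0:e
4(e) covers 3:o
5(e) covers 4:e
6(o) covers 5:e
7(a) covers ∅
8(u) covers 2:u
floor of heap: 0:e, 1:u, 7:a
completions by unplaced set U, small U first (add the entries for U minus each lowest piece of U):
  |U|=1: {6}:1  {7}:1  {8}:1
  |U|=2: {2,8}:1  {5,6}:1  {6,7}:2  {6,8}:2  {7,8}:2
  |U|=3: {1,2,8}:1  {2,6,8}:3  {2,7,8}:3  {4,5,6}:1  {5,6,7}:3  {5,6,8}:3  {6,7,8}:6
  |U|=4: {1,2,6,8}:4  {1,2,7,8}:4  {2,5,6,8}:6  {2,6,7,8}:12  {3,4,5,6}:1  {4,5,6,7}:4  {4,5,6,8}:4  {5,6,7,8}:12
  |U|=5: {0,3,4,5,6}:1  {1,2,5,6,8}:10  {1,2,6,7,8}:20  {2,4,5,6,8}:10  {2,5,6,7,8}:30  {3,4,5,6,7}:5  {3,4,5,6,8}:5  {4,5,6,7,8}:20
  |U|=6: {0,3,4,5,6,7}:6  {0,3,4,5,6,8}:6  {1,2,4,5,6,8}:20  {1,2,5,6,7,8}:60  {2,3,4,5,6,8}:15  {2,4,5,6,7,8}:60  {3,4,5,6,7,8}:30
  |U|=7: {0,2,3,4,5,6,8}:21  {0,3,4,5,6,7,8}:42  {1,2,3,4,5,6,8}:35  {1,2,4,5,6,7,8}:140  {2,3,4,5,6,7,8}:105
  start at 0(e): 280
  start at 1(u): 168
  start at 7(a): 56
sum over floor = 504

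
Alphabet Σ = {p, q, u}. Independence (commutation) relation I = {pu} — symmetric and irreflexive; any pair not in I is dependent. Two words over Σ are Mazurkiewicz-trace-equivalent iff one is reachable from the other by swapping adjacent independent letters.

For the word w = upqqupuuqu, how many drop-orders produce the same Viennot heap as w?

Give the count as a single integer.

piece 0:u — minimal
piece 1:p — minimal
piece 2:q rests on {0:u, 1:p}
piece 3:q rests on {2:q}
piece 4:u rests on {3:q}
piece 5:p rests on {3:q}
piece 6:u rests on {4:u}
piece 7:u rests on {6:u}
piece 8:q rests on {5:p, 7:u}
piece 9:u rests on {8:q}
minimal pieces: {0:u, 1:p}
ways to finish when only these pieces remain (= sum over removing one remaining piece with nothing left below it):
  1 left: {9}→1
  2 left: {8,9}→1
  3 left: {5,8,9}→1  {7,8,9}→1
  4 left: {5,7,8,9}→2  {6,7,8,9}→1
  5 left: {4,6,7,8,9}→1  {5,6,7,8,9}→3
  6 left: {4,5,6,7,8,9}→4
  7 left: {3,4,5,6,7,8,9}→4
  8 left: {2,3,4,5,6,7,8,9}→4
  placing 0:u first → 4 extensions
  placing 1:p first → 4 extensions
total linear extensions = 8

8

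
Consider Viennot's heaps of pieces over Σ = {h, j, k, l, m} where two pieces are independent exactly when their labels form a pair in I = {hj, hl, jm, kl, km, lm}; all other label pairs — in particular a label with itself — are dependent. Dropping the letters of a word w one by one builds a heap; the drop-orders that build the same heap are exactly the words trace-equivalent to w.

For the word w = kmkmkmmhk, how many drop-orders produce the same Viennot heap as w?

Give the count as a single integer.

35

0(k) covers ∅
1(m) covers ∅
2(k) covers 0:k
3(m) covers 1:m
4(k) covers 2:k
5(m) covers 3:m
6(m) covers 5:m
7(h) covers 4:k, 6:m
8(k) covers 7:h
floor of heap: 0:k, 1:m
completions by unplaced set U, small U first (add the entries for U minus each lowest piece of U):
  |U|=1: {8}:1
  |U|=2: {7,8}:1
  |U|=3: {4,7,8}:1  {6,7,8}:1
  |U|=4: {2,4,7,8}:1  {4,6,7,8}:2  {5,6,7,8}:1
  |U|=5: {0,2,4,7,8}:1  {2,4,6,7,8}:3  {3,5,6,7,8}:1  {4,5,6,7,8}:3
  |U|=6: {0,2,4,6,7,8}:4  {1,3,5,6,7,8}:1  {2,4,5,6,7,8}:6  {3,4,5,6,7,8}:4
  |U|=7: {0,2,4,5,6,7,8}:10  {1,3,4,5,6,7,8}:5  {2,3,4,5,6,7,8}:10
  start at 0(k): 15
  start at 1(m): 20
sum over floor = 35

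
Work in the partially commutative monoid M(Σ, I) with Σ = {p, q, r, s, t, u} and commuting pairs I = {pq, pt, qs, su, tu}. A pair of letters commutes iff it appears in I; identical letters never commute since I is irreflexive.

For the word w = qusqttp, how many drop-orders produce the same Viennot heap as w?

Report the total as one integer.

drop 0:q onto floor
drop 1:u onto {0:q}
drop 2:s onto floor
drop 3:q onto {1:u}
drop 4:t onto {2:s, 3:q}
drop 5:t onto {4:t}
drop 6:p onto {1:u, 2:s}
ground layer = {0:q, 2:s}
drop-orders for the pieces not yet dropped (sum over which currently-grounded one goes next):
  1 to go: {5} 1  {6} 1
  2 to go: {4,5} 1  {5,6} 2
  3 to go: {3,4,5} 1  {4,5,6} 3
  4 to go: {2,4,5,6} 3  {3,4,5,6} 4
  5 to go: {1,3,4,5,6} 4  {2,3,4,5,6} 7
  if 0:q drops first: 11 orders
  if 2:s drops first: 4 orders
heap linearizations: 15

15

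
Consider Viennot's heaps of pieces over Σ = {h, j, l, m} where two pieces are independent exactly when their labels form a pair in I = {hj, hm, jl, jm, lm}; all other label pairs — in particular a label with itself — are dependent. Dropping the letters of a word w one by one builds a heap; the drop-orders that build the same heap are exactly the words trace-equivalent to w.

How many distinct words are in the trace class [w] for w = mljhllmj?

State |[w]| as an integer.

#0=m has no predecessor
#1=l has no predecessor
#2=j has no predecessor
#3=h depends on [1:l]
#4=l depends on [3:h]
#5=l depends on [4:l]
#6=m depends on [0:m]
#7=j depends on [2:j]
sources: [0:m, 1:l, 2:j]
N(rest) = Σ N(rest − s) over sources s of rest; N(one piece) = 1:
  size 1 → [5]=1  [6]=1  [7]=1
  size 2 → [0,6]=1  [2,7]=1  [4,5]=1  [5,6]=2  [5,7]=2  [6,7]=2
  size 3 → [0,5,6]=3  [0,6,7]=3  [2,5,7]=3  [2,6,7]=3  [3,4,5]=1  [4,5,6]=3  [4,5,7]=3  [5,6,7]=6
  size 4 → [0,2,6,7]=6  [0,4,5,6]=6  [0,5,6,7]=12  [1,3,4,5]=1  [2,4,5,7]=6  [2,5,6,7]=12  [3,4,5,6]=4  [3,4,5,7]=4  [4,5,6,7]=12
  size 5 → [0,2,5,6,7]=30  [0,3,4,5,6]=10  [0,4,5,6,7]=30  [1,3,4,5,6]=5  [1,3,4,5,7]=5  [2,3,4,5,7]=10  [2,4,5,6,7]=30  [3,4,5,6,7]=20
  size 6 → [0,1,3,4,5,6]=15  [0,2,4,5,6,7]=90  [0,3,4,5,6,7]=60  [1,2,3,4,5,7]=15  [1,3,4,5,6,7]=30  [2,3,4,5,6,7]=60
  first=0(m) contributes 105
  first=1(l) contributes 210
  first=2(j) contributes 105
|[w]| = 420

420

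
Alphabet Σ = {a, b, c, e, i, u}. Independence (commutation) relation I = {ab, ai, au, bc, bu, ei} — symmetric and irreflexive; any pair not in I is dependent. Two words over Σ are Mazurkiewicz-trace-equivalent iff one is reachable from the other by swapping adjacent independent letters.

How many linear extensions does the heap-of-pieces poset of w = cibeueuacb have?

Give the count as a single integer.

8

0(c) covers ∅
1(i) covers 0:c
2(b) covers 1:i
3(e) covers 2:b
4(u) covers 3:e
5(e) covers 4:u
6(u) covers 5:e
7(a) covers 5:e
8(c) covers 6:u, 7:a
9(b) covers 5:e
floor of heap: 0:c
completions by unplaced set U, small U first (add the entries for U minus each lowest piece of U):
  |U|=1: {8}:1  {9}:1
  |U|=2: {6,8}:1  {7,8}:1  {8,9}:2
  |U|=3: {6,7,8}:2  {6,8,9}:3  {7,8,9}:3
  |U|=4: {6,7,8,9}:8
  |U|=5: {5,6,7,8,9}:8
  |U|=6: {4,5,6,7,8,9}:8
  |U|=7: {3,4,5,6,7,8,9}:8
  |U|=8: {2,3,4,5,6,7,8,9}:8
  start at 0(c): 8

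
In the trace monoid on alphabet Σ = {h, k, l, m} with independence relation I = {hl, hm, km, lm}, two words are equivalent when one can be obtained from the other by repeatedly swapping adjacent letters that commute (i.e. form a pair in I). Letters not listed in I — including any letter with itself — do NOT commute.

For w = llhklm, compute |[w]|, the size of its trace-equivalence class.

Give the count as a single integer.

0(l) covers ∅
1(l) covers 0:l
2(h) covers ∅
3(k) covers 1:l, 2:h
4(l) covers 3:k
5(m) covers ∅
floor of heap: 0:l, 2:h, 5:m
completions by unplaced set U, small U first (add the entries for U minus each lowest piece of U):
  |U|=1: {4}:1  {5}:1
  |U|=2: {3,4}:1  {4,5}:2
  |U|=3: {1,3,4}:1  {2,3,4}:1  {3,4,5}:3
  |U|=4: {0,1,3,4}:1  {1,2,3,4}:2  {1,3,4,5}:4  {2,3,4,5}:4
  start at 0(l): 10
  start at 2(h): 5
  start at 5(m): 3
sum over floor = 18

18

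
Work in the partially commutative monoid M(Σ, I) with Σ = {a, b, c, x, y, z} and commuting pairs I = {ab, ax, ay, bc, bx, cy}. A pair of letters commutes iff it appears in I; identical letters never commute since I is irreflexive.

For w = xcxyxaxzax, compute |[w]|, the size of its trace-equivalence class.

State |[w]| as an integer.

drop 0:x onto floor
drop 1:c onto {0:x}
drop 2:x onto {1:c}
drop 3:y onto {2:x}
drop 4:x onto {3:y}
drop 5:a onto {1:c}
drop 6:x onto {4:x}
drop 7:z onto {5:a, 6:x}
drop 8:a onto {7:z}
drop 9:x onto {7:z}
ground layer = {0:x}
drop-orders for the pieces not yet dropped (sum over which currently-grounded one goes next):
  1 to go: {8} 1  {9} 1
  2 to go: {8,9} 2
  3 to go: {7,8,9} 2
  4 to go: {5,7,8,9} 2  {6,7,8,9} 2
  5 to go: {4,6,7,8,9} 2  {5,6,7,8,9} 4
  6 to go: {3,4,6,7,8,9} 2  {4,5,6,7,8,9} 6
  7 to go: {2,3,4,6,7,8,9} 2  {3,4,5,6,7,8,9} 8
  8 to go: {2,3,4,5,6,7,8,9} 10
  if 0:x drops first: 10 orders

10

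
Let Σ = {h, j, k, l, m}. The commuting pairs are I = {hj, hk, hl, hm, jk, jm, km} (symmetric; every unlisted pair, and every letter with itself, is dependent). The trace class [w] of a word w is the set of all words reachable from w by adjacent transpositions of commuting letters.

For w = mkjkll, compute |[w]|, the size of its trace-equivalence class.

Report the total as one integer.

#0=m has no predecessor
#1=k has no predecessor
#2=j has no predecessor
#3=k depends on [1:k]
#4=l depends on [0:m, 2:j, 3:k]
#5=l depends on [4:l]
sources: [0:m, 1:k, 2:j]
N(rest) = Σ N(rest − s) over sources s of rest; N(one piece) = 1:
  size 1 → [5]=1
  size 2 → [4,5]=1
  size 3 → [0,4,5]=1  [2,4,5]=1  [3,4,5]=1
  size 4 → [0,2,4,5]=2  [0,3,4,5]=2  [1,3,4,5]=1  [2,3,4,5]=2
  first=0(m) contributes 3
  first=1(k) contributes 6
  first=2(j) contributes 3
|[w]| = 12

12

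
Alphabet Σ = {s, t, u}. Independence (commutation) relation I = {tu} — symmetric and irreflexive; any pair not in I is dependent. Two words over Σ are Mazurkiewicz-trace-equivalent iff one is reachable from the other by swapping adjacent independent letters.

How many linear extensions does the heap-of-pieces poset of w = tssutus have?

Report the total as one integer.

piece 0:t — minimal
piece 1:s rests on {0:t}
piece 2:s rests on {1:s}
piece 3:u rests on {2:s}
piece 4:t rests on {2:s}
piece 5:u rests on {3:u}
piece 6:s rests on {4:t, 5:u}
minimal pieces: {0:t}
ways to finish when only these pieces remain (= sum over removing one remaining piece with nothing left below it):
  1 left: {6}→1
  2 left: {4,6}→1  {5,6}→1
  3 left: {3,5,6}→1  {4,5,6}→2
  4 left: {3,4,5,6}→3
  5 left: {2,3,4,5,6}→3
  placing 0:t first → 3 extensions

3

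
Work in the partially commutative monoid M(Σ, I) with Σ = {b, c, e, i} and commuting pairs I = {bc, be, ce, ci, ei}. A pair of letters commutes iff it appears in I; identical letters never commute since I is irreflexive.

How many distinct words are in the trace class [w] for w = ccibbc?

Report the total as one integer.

20

0(c) covers ∅
1(c) covers 0:c
2(i) covers ∅
3(b) covers 2:i
4(b) covers 3:b
5(c) covers 1:c
floor of heap: 0:c, 2:i
completions by unplaced set U, small U first (add the entries for U minus each lowest piece of U):
  |U|=1: {4}:1  {5}:1
  |U|=2: {1,5}:1  {3,4}:1  {4,5}:2
  |U|=3: {0,1,5}:1  {1,4,5}:3  {2,3,4}:1  {3,4,5}:3
  |U|=4: {0,1,4,5}:4  {1,3,4,5}:6  {2,3,4,5}:4
  start at 0(c): 10
  start at 2(i): 10
sum over floor = 20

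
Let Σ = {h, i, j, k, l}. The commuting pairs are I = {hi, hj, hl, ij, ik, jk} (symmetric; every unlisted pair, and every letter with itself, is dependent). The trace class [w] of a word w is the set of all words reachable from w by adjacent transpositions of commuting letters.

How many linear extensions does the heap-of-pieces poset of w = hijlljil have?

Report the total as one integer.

piece 0:h — minimal
piece 1:i — minimal
piece 2:j — minimal
piece 3:l rests on {1:i, 2:j}
piece 4:l rests on {3:l}
piece 5:j rests on {4:l}
piece 6:i rests on {4:l}
piece 7:l rests on {5:j, 6:i}
minimal pieces: {0:h, 1:i, 2:j}
ways to finish when only these pieces remain (= sum over removing one remaining piece with nothing left below it):
  1 left: {0}→1  {7}→1
  2 left: {0,7}→2  {5,7}→1  {6,7}→1
  3 left: {0,5,7}→3  {0,6,7}→3  {5,6,7}→2
  4 left: {0,5,6,7}→8  {4,5,6,7}→2
  5 left: {0,4,5,6,7}→10  {3,4,5,6,7}→2
  6 left: {0,3,4,5,6,7}→12  {1,3,4,5,6,7}→2  {2,3,4,5,6,7}→2
  placing 0:h first → 4 extensions
  placing 1:i first → 14 extensions
  placing 2:j first → 14 extensions
total linear extensions = 32

32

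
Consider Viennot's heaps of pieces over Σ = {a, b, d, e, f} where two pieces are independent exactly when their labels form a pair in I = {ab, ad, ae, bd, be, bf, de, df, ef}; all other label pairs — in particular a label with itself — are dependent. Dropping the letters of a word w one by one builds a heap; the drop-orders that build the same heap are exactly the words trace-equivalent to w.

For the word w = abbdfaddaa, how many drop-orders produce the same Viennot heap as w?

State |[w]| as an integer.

piece 0:a — minimal
piece 1:b — minimal
piece 2:b rests on {1:b}
piece 3:d — minimal
piece 4:f rests on {0:a}
piece 5:a rests on {4:f}
piece 6:d rests on {3:d}
piece 7:d rests on {6:d}
piece 8:a rests on {5:a}
piece 9:a rests on {8:a}
minimal pieces: {0:a, 1:b, 3:d}
ways to finish when only these pieces remain (= sum over removing one remaining piece with nothing left below it):
  1 left: {2}→1  {7}→1  {9}→1
  2 left: {1,2}→1  {2,7}→2  {2,9}→2  {6,7}→1  {7,9}→2  {8,9}→1
  3 left: {1,2,7}→3  {1,2,9}→3  {2,6,7}→3  {2,7,9}→6  {2,8,9}→3  {3,6,7}→1  {5,8,9}→1  {6,7,9}→3  {7,8,9}→3
  4 left: {1,2,6,7}→6  {1,2,7,9}→12  {1,2,8,9}→6  {2,3,6,7}→4  {2,5,8,9}→4  {2,6,7,9}→12  {2,7,8,9}→12  {3,6,7,9}→4  {4,5,8,9}→1  {5,7,8,9}→4  {6,7,8,9}→6
  5 left: {0,4,5,8,9}→1  {1,2,3,6,7}→10  {1,2,5,8,9}→10  {1,2,6,7,9}→30  {1,2,7,8,9}→30  {2,3,6,7,9}→20  {2,4,5,8,9}→5  {2,5,7,8,9}→20  {2,6,7,8,9}→30  {3,6,7,8,9}→10  {4,5,7,8,9}→5  {5,6,7,8,9}→10
  6 left: {0,2,4,5,8,9}→6  {0,4,5,7,8,9}→6  {1,2,3,6,7,9}→60  {1,2,4,5,8,9}→15  {1,2,5,7,8,9}→60  {1,2,6,7,8,9}→90  {2,3,6,7,8,9}→60  {2,4,5,7,8,9}→30  {2,5,6,7,8,9}→60  {3,5,6,7,8,9}→20  {4,5,6,7,8,9}→15
  7 left: {0,1,2,4,5,8,9}→21  {0,2,4,5,7,8,9}→42  {0,4,5,6,7,8,9}→21  {1,2,3,6,7,8,9}→210  {1,2,4,5,7,8,9}→105  {1,2,5,6,7,8,9}→210  {2,3,5,6,7,8,9}→140  {2,4,5,6,7,8,9}→105  {3,4,5,6,7,8,9}→35
  8 left: {0,1,2,4,5,7,8,9}→168  {0,2,4,5,6,7,8,9}→168  {0,3,4,5,6,7,8,9}→56  {1,2,3,5,6,7,8,9}→560  {1,2,4,5,6,7,8,9}→420  {2,3,4,5,6,7,8,9}→280
  placing 0:a first → 1260 extensions
  placing 1:b first → 504 extensions
  placing 3:d first → 756 extensions
total linear extensions = 2520

2520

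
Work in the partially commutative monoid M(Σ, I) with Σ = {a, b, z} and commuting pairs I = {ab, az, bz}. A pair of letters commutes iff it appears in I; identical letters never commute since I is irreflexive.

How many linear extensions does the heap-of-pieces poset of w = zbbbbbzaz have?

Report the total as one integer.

504

0(z) covers ∅
1(b) covers ∅
2(b) covers 1:b
3(b) covers 2:b
4(b) covers 3:b
5(b) covers 4:b
6(z) covers 0:z
7(a) covers ∅
8(z) covers 6:z
floor of heap: 0:z, 1:b, 7:a
completions by unplaced set U, small U first (add the entries for U minus each lowest piece of U):
  |U|=1: {5}:1  {7}:1  {8}:1
  |U|=2: {4,5}:1  {5,7}:2  {5,8}:2  {6,8}:1  {7,8}:2
  |U|=3: {0,6,8}:1  {3,4,5}:1  {4,5,7}:3  {4,5,8}:3  {5,6,8}:3  {5,7,8}:6  {6,7,8}:3
  |U|=4: {0,5,6,8}:4  {0,6,7,8}:4  {2,3,4,5}:1  {3,4,5,7}:4  {3,4,5,8}:4  {4,5,6,8}:6  {4,5,7,8}:12  {5,6,7,8}:12
  |U|=5: {0,4,5,6,8}:10  {0,5,6,7,8}:20  {1,2,3,4,5}:1  {2,3,4,5,7}:5  {2,3,4,5,8}:5  {3,4,5,6,8}:10  {3,4,5,7,8}:20  {4,5,6,7,8}:30
  |U|=6: {0,3,4,5,6,8}:20  {0,4,5,6,7,8}:60  {1,2,3,4,5,7}:6  {1,2,3,4,5,8}:6  {2,3,4,5,6,8}:15  {2,3,4,5,7,8}:30  {3,4,5,6,7,8}:60
  |U|=7: {0,2,3,4,5,6,8}:35  {0,3,4,5,6,7,8}:140  {1,2,3,4,5,6,8}:21  {1,2,3,4,5,7,8}:42  {2,3,4,5,6,7,8}:105
  start at 0(z): 168
  start at 1(b): 280
  start at 7(a): 56
sum over floor = 504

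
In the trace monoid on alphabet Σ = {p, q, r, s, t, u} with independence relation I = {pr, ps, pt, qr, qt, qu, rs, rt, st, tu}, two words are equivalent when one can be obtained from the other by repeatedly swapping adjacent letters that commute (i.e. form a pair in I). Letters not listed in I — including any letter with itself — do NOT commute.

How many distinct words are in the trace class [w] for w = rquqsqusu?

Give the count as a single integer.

12

0(r) covers ∅
1(q) covers ∅
2(u) covers 0:r
3(q) covers 1:q
4(s) covers 2:u, 3:q
5(q) covers 4:s
6(u) covers 4:s
7(s) covers 5:q, 6:u
8(u) covers 7:s
floor of heap: 0:r, 1:q
completions by unplaced set U, small U first (add the entries for U minus each lowest piece of U):
  |U|=1: {8}:1
  |U|=2: {7,8}:1
  |U|=3: {5,7,8}:1  {6,7,8}:1
  |U|=4: {5,6,7,8}:2
  |U|=5: {4,5,6,7,8}:2
  |U|=6: {2,4,5,6,7,8}:2  {3,4,5,6,7,8}:2
  |U|=7: {0,2,4,5,6,7,8}:2  {1,3,4,5,6,7,8}:2  {2,3,4,5,6,7,8}:4
  start at 0(r): 6
  start at 1(q): 6
sum over floor = 12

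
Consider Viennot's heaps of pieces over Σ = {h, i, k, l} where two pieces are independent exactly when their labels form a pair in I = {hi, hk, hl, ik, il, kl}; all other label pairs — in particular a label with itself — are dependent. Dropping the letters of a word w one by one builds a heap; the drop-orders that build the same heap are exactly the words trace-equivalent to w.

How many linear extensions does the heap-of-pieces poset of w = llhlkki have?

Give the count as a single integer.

420

0(l) covers ∅
1(l) covers 0:l
2(h) covers ∅
3(l) covers 1:l
4(k) covers ∅
5(k) covers 4:k
6(i) covers ∅
floor of heap: 0:l, 2:h, 4:k, 6:i
completions by unplaced set U, small U first (add the entries for U minus each lowest piece of U):
  |U|=1: {2}:1  {3}:1  {5}:1  {6}:1
  |U|=2: {1,3}:1  {2,3}:2  {2,5}:2  {2,6}:2  {3,5}:2  {3,6}:2  {4,5}:1  {5,6}:2
  |U|=3: {0,1,3}:1  {1,2,3}:3  {1,3,5}:3  {1,3,6}:3  {2,3,5}:6  {2,3,6}:6  {2,4,5}:3  {2,5,6}:6  {3,4,5}:3  {3,5,6}:6  {4,5,6}:3
  |U|=4: {0,1,2,3}:4  {0,1,3,5}:4  {0,1,3,6}:4  {1,2,3,5}:12  {1,2,3,6}:12  {1,3,4,5}:6  {1,3,5,6}:12  {2,3,4,5}:12  {2,3,5,6}:24  {2,4,5,6}:12  {3,4,5,6}:12
  |U|=5: {0,1,2,3,5}:20  {0,1,2,3,6}:20  {0,1,3,4,5}:10  {0,1,3,5,6}:20  {1,2,3,4,5}:30  {1,2,3,5,6}:60  {1,3,4,5,6}:30  {2,3,4,5,6}:60
  start at 0(l): 180
  start at 2(h): 60
  start at 4(k): 120
  start at 6(i): 60
sum over floor = 420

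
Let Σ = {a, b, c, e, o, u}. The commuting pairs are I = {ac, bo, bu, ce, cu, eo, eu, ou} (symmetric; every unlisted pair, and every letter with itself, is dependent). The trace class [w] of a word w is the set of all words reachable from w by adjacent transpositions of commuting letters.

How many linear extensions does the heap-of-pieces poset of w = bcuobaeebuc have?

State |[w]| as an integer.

50

#0=b has no predecessor
#1=c depends on [0:b]
#2=u has no predecessor
#3=o depends on [1:c]
#4=b depends on [1:c]
#5=a depends on [2:u, 3:o, 4:b]
#6=e depends on [5:a]
#7=e depends on [6:e]
#8=b depends on [7:e]
#9=u depends on [5:a]
#10=c depends on [8:b]
sources: [0:b, 2:u]
N(rest) = Σ N(rest − s) over sources s of rest; N(one piece) = 1:
  size 1 → [9]=1  [10]=1
  size 2 → [8,10]=1  [9,10]=2
  size 3 → [7,8,10]=1  [8,9,10]=3
  size 4 → [6,7,8,10]=1  [7,8,9,10]=4
  size 5 → [6,7,8,9,10]=5
  size 6 → [5,6,7,8,9,10]=5
  size 7 → [2,5,6,7,8,9,10]=5  [3,5,6,7,8,9,10]=5  [4,5,6,7,8,9,10]=5
  size 8 → [2,3,5,6,7,8,9,10]=10  [2,4,5,6,7,8,9,10]=10  [3,4,5,6,7,8,9,10]=10
  size 9 → [1,3,4,5,6,7,8,9,10]=10  [2,3,4,5,6,7,8,9,10]=30
  first=0(b) contributes 40
  first=2(u) contributes 10
|[w]| = 50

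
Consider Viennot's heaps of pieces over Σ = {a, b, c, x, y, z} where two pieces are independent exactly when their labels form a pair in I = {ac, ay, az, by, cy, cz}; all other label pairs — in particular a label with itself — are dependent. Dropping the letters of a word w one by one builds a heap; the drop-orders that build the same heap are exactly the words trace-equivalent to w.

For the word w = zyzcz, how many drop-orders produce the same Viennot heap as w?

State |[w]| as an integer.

5

drop 0:z onto floor
drop 1:y onto {0:z}
drop 2:z onto {1:y}
drop 3:c onto floor
drop 4:z onto {2:z}
ground layer = {0:z, 3:c}
drop-orders for the pieces not yet dropped (sum over which currently-grounded one goes next):
  1 to go: {3} 1  {4} 1
  2 to go: {2,4} 1  {3,4} 2
  3 to go: {1,2,4} 1  {2,3,4} 3
  if 0:z drops first: 4 orders
  if 3:c drops first: 1 orders
heap linearizations: 5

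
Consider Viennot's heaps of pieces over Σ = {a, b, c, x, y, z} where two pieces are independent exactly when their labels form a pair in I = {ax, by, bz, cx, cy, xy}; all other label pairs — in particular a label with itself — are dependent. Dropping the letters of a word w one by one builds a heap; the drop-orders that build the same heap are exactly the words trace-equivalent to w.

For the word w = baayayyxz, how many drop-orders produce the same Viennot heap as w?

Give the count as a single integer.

#0=b has no predecessor
#1=a depends on [0:b]
#2=a depends on [1:a]
#3=y depends on [2:a]
#4=a depends on [3:y]
#5=y depends on [4:a]
#6=y depends on [5:y]
#7=x depends on [0:b]
#8=z depends on [6:y, 7:x]
sources: [0:b]
N(rest) = Σ N(rest − s) over sources s of rest; N(one piece) = 1:
  size 1 → [8]=1
  size 2 → [6,8]=1  [7,8]=1
  size 3 → [5,6,8]=1  [6,7,8]=2
  size 4 → [4,5,6,8]=1  [5,6,7,8]=3
  size 5 → [3,4,5,6,8]=1  [4,5,6,7,8]=4
  size 6 → [2,3,4,5,6,8]=1  [3,4,5,6,7,8]=5
  size 7 → [1,2,3,4,5,6,8]=1  [2,3,4,5,6,7,8]=6
  first=0(b) contributes 7

7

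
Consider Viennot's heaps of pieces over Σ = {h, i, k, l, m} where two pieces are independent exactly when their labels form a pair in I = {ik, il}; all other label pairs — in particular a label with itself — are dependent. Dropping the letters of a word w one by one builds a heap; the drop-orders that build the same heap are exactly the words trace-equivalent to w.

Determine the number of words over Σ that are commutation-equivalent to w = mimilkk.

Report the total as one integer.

piece 0:m — minimal
piece 1:i rests on {0:m}
piece 2:m rests on {1:i}
piece 3:i rests on {2:m}
piece 4:l rests on {2:m}
piece 5:k rests on {4:l}
piece 6:k rests on {5:k}
minimal pieces: {0:m}
ways to finish when only these pieces remain (= sum over removing one remaining piece with nothing left below it):
  1 left: {3}→1  {6}→1
  2 left: {3,6}→2  {5,6}→1
  3 left: {3,5,6}→3  {4,5,6}→1
  4 left: {3,4,5,6}→4
  5 left: {2,3,4,5,6}→4
  placing 0:m first → 4 extensions

4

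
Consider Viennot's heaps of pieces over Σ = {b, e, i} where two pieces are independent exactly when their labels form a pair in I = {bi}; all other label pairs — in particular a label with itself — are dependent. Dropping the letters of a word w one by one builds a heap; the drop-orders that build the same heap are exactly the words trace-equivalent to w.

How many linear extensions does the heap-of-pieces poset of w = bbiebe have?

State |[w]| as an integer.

drop 0:b onto floor
drop 1:b onto {0:b}
drop 2:i onto floor
drop 3:e onto {1:b, 2:i}
drop 4:b onto {3:e}
drop 5:e onto {4:b}
ground layer = {0:b, 2:i}
drop-orders for the pieces not yet dropped (sum over which currently-grounded one goes next):
  1 to go: {5} 1
  2 to go: {4,5} 1
  3 to go: {3,4,5} 1
  4 to go: {1,3,4,5} 1  {2,3,4,5} 1
  if 0:b drops first: 2 orders
  if 2:i drops first: 1 orders
heap linearizations: 3

3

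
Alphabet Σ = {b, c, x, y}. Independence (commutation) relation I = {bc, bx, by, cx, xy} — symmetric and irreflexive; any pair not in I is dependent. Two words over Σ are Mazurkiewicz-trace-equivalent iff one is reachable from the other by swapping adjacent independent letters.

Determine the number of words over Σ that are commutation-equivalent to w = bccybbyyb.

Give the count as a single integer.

#0=b has no predecessor
#1=c has no predecessor
#2=c depends on [1:c]
#3=y depends on [2:c]
#4=b depends on [0:b]
#5=b depends on [4:b]
#6=y depends on [3:y]
#7=y depends on [6:y]
#8=b depends on [5:b]
sources: [0:b, 1:c]
N(rest) = Σ N(rest − s) over sources s of rest; N(one piece) = 1:
  size 1 → [7]=1  [8]=1
  size 2 → [5,8]=1  [6,7]=1  [7,8]=2
  size 3 → [3,6,7]=1  [4,5,8]=1  [5,7,8]=3  [6,7,8]=3
  size 4 → [0,4,5,8]=1  [2,3,6,7]=1  [3,6,7,8]=4  [4,5,7,8]=4  [5,6,7,8]=6
  size 5 → [0,4,5,7,8]=5  [1,2,3,6,7]=1  [2,3,6,7,8]=5  [3,5,6,7,8]=10  [4,5,6,7,8]=10
  size 6 → [0,4,5,6,7,8]=15  [1,2,3,6,7,8]=6  [2,3,5,6,7,8]=15  [3,4,5,6,7,8]=20
  size 7 → [0,3,4,5,6,7,8]=35  [1,2,3,5,6,7,8]=21  [2,3,4,5,6,7,8]=35
  first=0(b) contributes 56
  first=1(c) contributes 70
|[w]| = 126

126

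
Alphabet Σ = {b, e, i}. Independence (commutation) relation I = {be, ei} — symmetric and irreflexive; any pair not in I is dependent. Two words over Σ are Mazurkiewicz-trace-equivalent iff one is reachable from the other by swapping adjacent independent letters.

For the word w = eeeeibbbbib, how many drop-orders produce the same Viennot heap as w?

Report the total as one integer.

330

drop 0:e onto floor
drop 1:e onto {0:e}
drop 2:e onto {1:e}
drop 3:e onto {2:e}
drop 4:i onto floor
drop 5:b onto {4:i}
drop 6:b onto {5:b}
drop 7:b onto {6:b}
drop 8:b onto {7:b}
drop 9:i onto {8:b}
drop 10:b onto {9:i}
ground layer = {0:e, 4:i}
drop-orders for the pieces not yet dropped (sum over which currently-grounded one goes next):
  1 to go: {3} 1  {10} 1
  2 to go: {2,3} 1  {3,10} 2  {9,10} 1
  3 to go: {1,2,3} 1  {2,3,10} 3  {3,9,10} 3  {8,9,10} 1
  4 to go: {0,1,2,3} 1  {1,2,3,10} 4  {2,3,9,10} 6  {3,8,9,10} 4  {7,8,9,10} 1
  5 to go: {0,1,2,3,10} 5  {1,2,3,9,10} 10  {2,3,8,9,10} 10  {3,7,8,9,10} 5  {6,7,8,9,10} 1
  6 to go: {0,1,2,3,9,10} 15  {1,2,3,8,9,10} 20  {2,3,7,8,9,10} 15  {3,6,7,8,9,10} 6  {5,6,7,8,9,10} 1
  7 to go: {0,1,2,3,8,9,10} 35  {1,2,3,7,8,9,10} 35  {2,3,6,7,8,9,10} 21  {3,5,6,7,8,9,10} 7  {4,5,6,7,8,9,10} 1
  8 to go: {0,1,2,3,7,8,9,10} 70  {1,2,3,6,7,8,9,10} 56  {2,3,5,6,7,8,9,10} 28  {3,4,5,6,7,8,9,10} 8
  9 to go: {0,1,2,3,6,7,8,9,10} 126  {1,2,3,5,6,7,8,9,10} 84  {2,3,4,5,6,7,8,9,10} 36
  if 0:e drops first: 120 orders
  if 4:i drops first: 210 orders
heap linearizations: 330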